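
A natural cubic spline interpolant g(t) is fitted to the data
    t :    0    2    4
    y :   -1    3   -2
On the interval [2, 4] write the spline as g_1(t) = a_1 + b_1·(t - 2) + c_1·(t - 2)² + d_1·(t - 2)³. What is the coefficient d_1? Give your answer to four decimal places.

With σ_i denoting the second derivative at x_i, h_i = 2, 2, and Δ_i = (y_(i+1) − y_i)/h_i = 2, -5/2:
  2·σ_0 + 8·σ_1 + 2·σ_2 = 6(Δ_1 - Δ_0) = -27
Natural end conditions: σ_0 = σ_2 = 0.
Solving the tridiagonal system: σ_0 = 0, σ_1 = -27/8, σ_2 = 0.
On [2, 4], with g_1(t) = a_1 + b_1·(t - 2) + c_1·(t - 2)² + d_1·(t - 2)³: c_1 = σ_1/2 = -27/16, d_1 = (σ_2 - σ_1)/(6h_1) = 9/32, b_1 = Δ_1 - h_1(2σ_1 + σ_2)/6 = -1/4.

0.2813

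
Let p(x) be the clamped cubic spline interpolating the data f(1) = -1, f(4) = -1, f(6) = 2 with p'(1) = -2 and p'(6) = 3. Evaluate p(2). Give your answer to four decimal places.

-2.0778

Put M_i = p'' at the i-th knot. Here h = (3, 2) and Δ = (0, 3/2), so the interior equations h_(i-1)·M_(i-1) + 2(h_(i-1)+h_i)·M_i + h_i·M_(i+1) = 6(Δ_i − Δ_(i-1)) read
  3·M_0 + 10·M_1 + 2·M_2 = 6(Δ_1 - Δ_0) = 9
Clamped end conditions give two more equations: 2h_0·M_0 + h_0·M_1 = 6(Δ_0 - p'(1)) = 12 and h_1·M_1 + 2h_1·M_2 = 6(p'(6) - Δ_1) = 9.
Hence M_0 = 21/10, M_1 = -1/5, M_2 = 47/20.
On [1, 4], p(x) = -1 - 2·(x - 1) + 21/20·(x - 1)² - 23/180·(x - 1)³.
With (x - 1) = 1: p(2) = -187/90.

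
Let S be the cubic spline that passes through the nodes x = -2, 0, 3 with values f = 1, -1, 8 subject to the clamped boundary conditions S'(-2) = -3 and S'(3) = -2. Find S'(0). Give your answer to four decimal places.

With m_i denoting the second derivative at x_i, h_i = 2, 3, and Δ_i = (y_(i+1) − y_i)/h_i = -1, 3:
  2·m_0 + 10·m_1 + 3·m_2 = 6(Δ_1 - Δ_0) = 24
Clamped end conditions give two more equations: 2h_0·m_0 + h_0·m_1 = 6(Δ_0 - S'(-2)) = 12 and h_1·m_1 + 2h_1·m_2 = 6(S'(3) - Δ_1) = -30.
Solving the tridiagonal system: m_0 = 4/5, m_1 = 22/5, m_2 = -36/5.
On [0, 3], S'(x) = b_1 + 2c_1·x + 3d_1·x² with b_1 = Δ_1 - h_1(2m_1 + m_2)/6 = 11/5, c_1 = m_1/2 = 11/5, d_1 = (m_2 - m_1)/(6h_1) = -29/45. So S'(0) = 11/5.

2.2000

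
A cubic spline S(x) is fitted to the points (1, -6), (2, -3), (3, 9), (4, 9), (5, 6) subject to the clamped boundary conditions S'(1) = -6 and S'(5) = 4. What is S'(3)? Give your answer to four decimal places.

Write M_i for S''(x_i). With h_i = 1, 1, 1, 1 and divided differences Δ_i = 3, 12, 0, -3, the continuity of S' gives the tridiagonal system
  1·M_0 + 4·M_1 + 1·M_2 = 6(Δ_1 - Δ_0) = 54
  1·M_1 + 4·M_2 + 1·M_3 = 6(Δ_2 - Δ_1) = -72
  1·M_2 + 4·M_3 + 1·M_4 = 6(Δ_3 - Δ_2) = -18
Clamped end conditions give two more equations: 2h_0·M_0 + h_0·M_1 = 6(Δ_0 - S'(1)) = 54 and h_3·M_3 + 2h_3·M_4 = 6(S'(5) - Δ_3) = 42.
Hence M_0 = 142/7, M_1 = 94/7, M_2 = -20, M_3 = -38/7, M_4 = 166/7.
On [3, 4], S'(x) = b_2 + 2c_2·(x - 3) + 3d_2·(x - 3)² with b_2 = Δ_2 - h_2(2M_2 + M_3)/6 = 53/7, c_2 = M_2/2 = -10, d_2 = (M_3 - M_2)/(6h_2) = 17/7. So S'(3) = 53/7.

7.5714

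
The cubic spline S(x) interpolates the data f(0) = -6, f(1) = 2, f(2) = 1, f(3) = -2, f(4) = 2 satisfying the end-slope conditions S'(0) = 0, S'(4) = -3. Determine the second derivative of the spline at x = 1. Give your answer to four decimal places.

-21.6429

Put M_i = S'' at the i-th knot. Here h = (1, 1, 1, 1) and Δ = (8, -1, -3, 4), so the interior equations h_(i-1)·M_(i-1) + 2(h_(i-1)+h_i)·M_i + h_i·M_(i+1) = 6(Δ_i − Δ_(i-1)) read
  1·M_0 + 4·M_1 + 1·M_2 = 6(Δ_1 - Δ_0) = -54
  1·M_1 + 4·M_2 + 1·M_3 = 6(Δ_2 - Δ_1) = -12
  1·M_2 + 4·M_3 + 1·M_4 = 6(Δ_3 - Δ_2) = 42
Clamped end conditions give two more equations: 2h_0·M_0 + h_0·M_1 = 6(Δ_0 - S'(0)) = 48 and h_3·M_3 + 2h_3·M_4 = 6(S'(4) - Δ_3) = -42.
Solving the tridiagonal system: M_0 = 975/28, M_1 = -303/14, M_2 = -9/4, M_3 = 261/14, M_4 = -849/28.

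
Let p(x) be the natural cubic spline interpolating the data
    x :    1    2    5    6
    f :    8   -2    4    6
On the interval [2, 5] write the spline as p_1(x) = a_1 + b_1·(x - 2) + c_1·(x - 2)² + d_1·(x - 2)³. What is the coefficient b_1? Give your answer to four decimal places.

With σ_i denoting the second derivative at x_i, h_i = 1, 3, 1, and Δ_i = (y_(i+1) − y_i)/h_i = -10, 2, 2:
  1·σ_0 + 8·σ_1 + 3·σ_2 = 6(Δ_1 - Δ_0) = 72
  3·σ_1 + 8·σ_2 + 1·σ_3 = 6(Δ_2 - Δ_1) = 0
Natural end conditions: σ_0 = σ_3 = 0.
Solving: σ_0 = 0, σ_1 = 576/55, σ_2 = -216/55, σ_3 = 0.
On [2, 5], with p_1(x) = a_1 + b_1·(x - 2) + c_1·(x - 2)² + d_1·(x - 2)³: c_1 = σ_1/2 = 288/55, d_1 = (σ_2 - σ_1)/(6h_1) = -4/5, b_1 = Δ_1 - h_1(2σ_1 + σ_2)/6 = -358/55.

-6.5091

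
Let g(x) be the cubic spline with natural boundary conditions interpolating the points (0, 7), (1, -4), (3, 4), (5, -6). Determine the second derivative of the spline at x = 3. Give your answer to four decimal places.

-11.4545

Put σ_i = g'' at the i-th knot. Here h = (1, 2, 2) and Δ = (-11, 4, -5), so the interior equations h_(i-1)·σ_(i-1) + 2(h_(i-1)+h_i)·σ_i + h_i·σ_(i+1) = 6(Δ_i − Δ_(i-1)) read
  1·σ_0 + 6·σ_1 + 2·σ_2 = 6(Δ_1 - Δ_0) = 90
  2·σ_1 + 8·σ_2 + 2·σ_3 = 6(Δ_2 - Δ_1) = -54
Natural end conditions: σ_0 = σ_3 = 0.
Hence σ_0 = 0, σ_1 = 207/11, σ_2 = -126/11, σ_3 = 0.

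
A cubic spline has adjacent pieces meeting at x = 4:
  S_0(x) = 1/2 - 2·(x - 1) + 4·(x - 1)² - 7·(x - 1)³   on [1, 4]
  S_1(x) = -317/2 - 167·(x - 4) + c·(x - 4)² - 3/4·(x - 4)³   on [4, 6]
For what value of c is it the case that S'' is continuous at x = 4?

S_0''(x) = 8 - 42·(x - 1), so S_0''(4) = -118. On the right, S_1''(4) = 2c, so c = -59.

-59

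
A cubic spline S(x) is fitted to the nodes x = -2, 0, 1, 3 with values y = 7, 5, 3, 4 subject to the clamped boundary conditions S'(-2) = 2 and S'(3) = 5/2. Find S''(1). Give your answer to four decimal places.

1.7500

With M_i denoting the second derivative at x_i, h_i = 2, 1, 2, and Δ_i = (y_(i+1) − y_i)/h_i = -1, -2, 1/2:
  2·M_0 + 6·M_1 + 1·M_2 = 6(Δ_1 - Δ_0) = -6
  1·M_1 + 6·M_2 + 2·M_3 = 6(Δ_2 - Δ_1) = 15
Clamped end conditions give two more equations: 2h_0·M_0 + h_0·M_1 = 6(Δ_0 - S'(-2)) = -18 and h_2·M_2 + 2h_2·M_3 = 6(S'(3) - Δ_2) = 12.
Solving: M_0 = -37/8, M_1 = 1/4, M_2 = 7/4, M_3 = 17/8.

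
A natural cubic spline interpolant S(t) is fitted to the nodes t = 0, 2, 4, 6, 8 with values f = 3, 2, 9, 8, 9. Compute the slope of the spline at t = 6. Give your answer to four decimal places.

Write M_i for S''(x_i). With h_i = 2, 2, 2, 2 and divided differences Δ_i = -1/2, 7/2, -1/2, 1/2, the continuity of S' gives the tridiagonal system
  2·M_0 + 8·M_1 + 2·M_2 = 6(Δ_1 - Δ_0) = 24
  2·M_1 + 8·M_2 + 2·M_3 = 6(Δ_2 - Δ_1) = -24
  2·M_2 + 8·M_3 + 2·M_4 = 6(Δ_3 - Δ_2) = 6
Natural end conditions: M_0 = M_4 = 0.
Hence M_0 = 0, M_1 = 33/8, M_2 = -9/2, M_3 = 15/8, M_4 = 0.
On [6, 8], S'(t) = b_3 + 2c_3·(t - 6) + 3d_3·(t - 6)² with b_3 = Δ_3 - h_3(2M_3 + M_4)/6 = -3/4, c_3 = M_3/2 = 15/16, d_3 = (M_4 - M_3)/(6h_3) = -5/32. So S'(6) = -3/4.

-0.7500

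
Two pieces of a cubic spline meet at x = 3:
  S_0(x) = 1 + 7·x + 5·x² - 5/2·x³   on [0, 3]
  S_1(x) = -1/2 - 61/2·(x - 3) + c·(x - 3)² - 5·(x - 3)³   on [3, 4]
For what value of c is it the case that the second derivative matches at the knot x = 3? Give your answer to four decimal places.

-17.5000

S_0''(x) = 10 - 15·x, so S_0''(3) = -35. On the right, S_1''(3) = 2c, so c = -35/2.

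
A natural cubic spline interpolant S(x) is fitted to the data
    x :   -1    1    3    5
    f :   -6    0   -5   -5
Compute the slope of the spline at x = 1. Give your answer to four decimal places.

With M_i denoting the second derivative at x_i, h_i = 2, 2, 2, and Δ_i = (y_(i+1) − y_i)/h_i = 3, -5/2, 0:
  2·M_0 + 8·M_1 + 2·M_2 = 6(Δ_1 - Δ_0) = -33
  2·M_1 + 8·M_2 + 2·M_3 = 6(Δ_2 - Δ_1) = 15
Natural end conditions: M_0 = M_3 = 0.
Solving: M_0 = 0, M_1 = -49/10, M_2 = 31/10, M_3 = 0.
On [1, 3], S'(x) = b_1 + 2c_1·(x - 1) + 3d_1·(x - 1)² with b_1 = Δ_1 - h_1(2M_1 + M_2)/6 = -4/15, c_1 = M_1/2 = -49/20, d_1 = (M_2 - M_1)/(6h_1) = 2/3. So S'(1) = -4/15.

-0.2667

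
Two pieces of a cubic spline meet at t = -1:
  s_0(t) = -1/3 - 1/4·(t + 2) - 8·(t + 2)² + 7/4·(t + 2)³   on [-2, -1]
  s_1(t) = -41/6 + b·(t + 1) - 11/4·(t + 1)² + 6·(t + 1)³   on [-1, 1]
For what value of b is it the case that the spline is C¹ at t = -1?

s_0'(t) = -1/4 - 16·(t + 2) + 21/4·(t + 2)², so s_0'(-1) = -11. On the right, s_1'(-1) = b, so b = -11.

-11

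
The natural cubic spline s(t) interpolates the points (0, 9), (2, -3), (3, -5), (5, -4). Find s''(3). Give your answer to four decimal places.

Put m_i = s'' at the i-th knot. Here h = (2, 1, 2) and Δ = (-6, -2, 1/2), so the interior equations h_(i-1)·m_(i-1) + 2(h_(i-1)+h_i)·m_i + h_i·m_(i+1) = 6(Δ_i − Δ_(i-1)) read
  2·m_0 + 6·m_1 + 1·m_2 = 6(Δ_1 - Δ_0) = 24
  1·m_1 + 6·m_2 + 2·m_3 = 6(Δ_2 - Δ_1) = 15
Natural end conditions: m_0 = m_3 = 0.
Forward elimination and back-substitution give m_0 = 0, m_1 = 129/35, m_2 = 66/35, m_3 = 0.

1.8857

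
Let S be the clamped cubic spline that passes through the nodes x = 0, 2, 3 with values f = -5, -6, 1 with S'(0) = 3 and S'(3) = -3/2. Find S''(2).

Put m_i = S'' at the i-th knot. Here h = (2, 1) and Δ = (-1/2, 7), so the interior equations h_(i-1)·m_(i-1) + 2(h_(i-1)+h_i)·m_i + h_i·m_(i+1) = 6(Δ_i − Δ_(i-1)) read
  2·m_0 + 6·m_1 + 1·m_2 = 6(Δ_1 - Δ_0) = 45
Clamped end conditions give two more equations: 2h_0·m_0 + h_0·m_1 = 6(Δ_0 - S'(0)) = -21 and h_1·m_1 + 2h_1·m_2 = 6(S'(3) - Δ_1) = -51.
Solving the tridiagonal system: m_0 = -57/4, m_1 = 18, m_2 = -69/2.

18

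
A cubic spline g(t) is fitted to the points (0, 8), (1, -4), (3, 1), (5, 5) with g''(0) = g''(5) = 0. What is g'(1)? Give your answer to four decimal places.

-6.6818

Let M_i = g''(x_i). Step sizes h_i = 1, 2, 2; slopes of the chords Δ_i = (y_(i+1) - y_i)/h_i = -12, 5/2, 2.
  1·M_0 + 6·M_1 + 2·M_2 = 6(Δ_1 - Δ_0) = 87
  2·M_1 + 8·M_2 + 2·M_3 = 6(Δ_2 - Δ_1) = -3
Natural end conditions: M_0 = M_3 = 0.
Hence M_0 = 0, M_1 = 351/22, M_2 = -48/11, M_3 = 0.
On [1, 3], g'(t) = b_1 + 2c_1·(t - 1) + 3d_1·(t - 1)² with b_1 = Δ_1 - h_1(2M_1 + M_2)/6 = -147/22, c_1 = M_1/2 = 351/44, d_1 = (M_2 - M_1)/(6h_1) = -149/88. So g'(1) = -147/22.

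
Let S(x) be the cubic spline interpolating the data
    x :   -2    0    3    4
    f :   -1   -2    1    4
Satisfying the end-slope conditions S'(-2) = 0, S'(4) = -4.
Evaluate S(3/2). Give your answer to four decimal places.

Let m_i = S''(x_i). Step sizes h_i = 2, 3, 1; slopes of the chords Δ_i = (y_(i+1) - y_i)/h_i = -1/2, 1, 3.
  2·m_0 + 10·m_1 + 3·m_2 = 6(Δ_1 - Δ_0) = 9
  3·m_1 + 8·m_2 + 1·m_3 = 6(Δ_2 - Δ_1) = 12
Clamped end conditions give two more equations: 2h_0·m_0 + h_0·m_1 = 6(Δ_0 - S'(-2)) = -3 and h_2·m_2 + 2h_2·m_3 = 6(S'(4) - Δ_2) = -42.
Solving: m_0 = -15/26, m_1 = -9/26, m_2 = 59/13, m_3 = -605/26.
On [0, 3], S(x) = -2 - 12/13·x - 9/52·x² + 127/468·x³.
With x = 3/2: S(3/2) = -1189/416.

-2.8582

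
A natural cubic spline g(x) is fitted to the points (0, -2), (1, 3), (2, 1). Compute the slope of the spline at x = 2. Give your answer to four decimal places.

-3.7500

With M_i denoting the second derivative at x_i, h_i = 1, 1, and Δ_i = (y_(i+1) − y_i)/h_i = 5, -2:
  1·M_0 + 4·M_1 + 1·M_2 = 6(Δ_1 - Δ_0) = -42
Natural end conditions: M_0 = M_2 = 0.
Solving: M_0 = 0, M_1 = -21/2, M_2 = 0.
On [1, 2], g'(x) = b_1 + 2c_1·(x - 1) + 3d_1·(x - 1)² with b_1 = Δ_1 - h_1(2M_1 + M_2)/6 = 3/2, c_1 = M_1/2 = -21/4, d_1 = (M_2 - M_1)/(6h_1) = 7/4. So g'(2) = -15/4.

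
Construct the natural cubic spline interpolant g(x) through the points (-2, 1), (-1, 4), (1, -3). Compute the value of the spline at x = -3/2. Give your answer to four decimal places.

Put σ_i = g'' at the i-th knot. Here h = (1, 2) and Δ = (3, -7/2), so the interior equations h_(i-1)·σ_(i-1) + 2(h_(i-1)+h_i)·σ_i + h_i·σ_(i+1) = 6(Δ_i − Δ_(i-1)) read
  1·σ_0 + 6·σ_1 + 2·σ_2 = 6(Δ_1 - Δ_0) = -39
Natural end conditions: σ_0 = σ_2 = 0.
Solving: σ_0 = 0, σ_1 = -13/2, σ_2 = 0.
On [-2, -1], g(x) = 1 + 49/12·(x + 2) + 0·(x + 2)² - 13/12·(x + 2)³.
With (x + 2) = 1/2: g(-3/2) = 93/32.

2.9063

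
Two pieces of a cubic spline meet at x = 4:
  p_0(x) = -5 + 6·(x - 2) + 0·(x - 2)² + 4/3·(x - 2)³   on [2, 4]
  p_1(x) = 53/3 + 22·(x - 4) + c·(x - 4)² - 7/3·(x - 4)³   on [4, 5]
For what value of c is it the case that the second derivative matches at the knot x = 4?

p_0''(x) = 0 + 8·(x - 2), so p_0''(4) = 16. On the right, p_1''(4) = 2c, so c = 8.

8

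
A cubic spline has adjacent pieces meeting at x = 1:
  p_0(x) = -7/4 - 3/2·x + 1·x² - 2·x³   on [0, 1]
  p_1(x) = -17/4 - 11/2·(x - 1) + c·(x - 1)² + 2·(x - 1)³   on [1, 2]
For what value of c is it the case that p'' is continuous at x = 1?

-5

p_0''(x) = 2 - 12·x, so p_0''(1) = -10. On the right, p_1''(1) = 2c, so c = -5.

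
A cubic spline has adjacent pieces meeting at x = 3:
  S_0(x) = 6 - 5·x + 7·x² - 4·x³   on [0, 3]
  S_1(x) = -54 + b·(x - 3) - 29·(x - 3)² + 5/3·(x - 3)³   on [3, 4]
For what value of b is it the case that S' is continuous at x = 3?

S_0'(x) = -5 + 14·x - 12·x², so S_0'(3) = -71. On the right, S_1'(3) = b, so b = -71.

-71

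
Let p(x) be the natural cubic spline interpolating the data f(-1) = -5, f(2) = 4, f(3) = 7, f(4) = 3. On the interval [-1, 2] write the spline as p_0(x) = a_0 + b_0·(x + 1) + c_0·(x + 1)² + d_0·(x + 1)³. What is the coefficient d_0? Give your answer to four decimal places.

0.0753

Put σ_i = p'' at the i-th knot. Here h = (3, 1, 1) and Δ = (3, 3, -4), so the interior equations h_(i-1)·σ_(i-1) + 2(h_(i-1)+h_i)·σ_i + h_i·σ_(i+1) = 6(Δ_i − Δ_(i-1)) read
  3·σ_0 + 8·σ_1 + 1·σ_2 = 6(Δ_1 - Δ_0) = 0
  1·σ_1 + 4·σ_2 + 1·σ_3 = 6(Δ_2 - Δ_1) = -42
Natural end conditions: σ_0 = σ_3 = 0.
Solving the tridiagonal system: σ_0 = 0, σ_1 = 42/31, σ_2 = -336/31, σ_3 = 0.
On [-1, 2], with p_0(x) = a_0 + b_0·(x + 1) + c_0·(x + 1)² + d_0·(x + 1)³: c_0 = σ_0/2 = 0, d_0 = (σ_1 - σ_0)/(6h_0) = 7/93, b_0 = Δ_0 - h_0(2σ_0 + σ_1)/6 = 72/31.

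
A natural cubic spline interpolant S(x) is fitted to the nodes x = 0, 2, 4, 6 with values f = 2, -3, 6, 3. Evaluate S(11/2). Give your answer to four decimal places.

Let M_i = S''(x_i). Step sizes h_i = 2, 2, 2; slopes of the chords Δ_i = (y_(i+1) - y_i)/h_i = -5/2, 9/2, -3/2.
  2·M_0 + 8·M_1 + 2·M_2 = 6(Δ_1 - Δ_0) = 42
  2·M_1 + 8·M_2 + 2·M_3 = 6(Δ_2 - Δ_1) = -36
Natural end conditions: M_0 = M_3 = 0.
Solving the tridiagonal system: M_0 = 0, M_1 = 34/5, M_2 = -31/5, M_3 = 0.
On [4, 6], S(x) = 6 + 79/30·(x - 4) - 31/10·(x - 4)² + 31/60·(x - 4)³.
With (x - 4) = 3/2: S(11/2) = 151/32.

4.7188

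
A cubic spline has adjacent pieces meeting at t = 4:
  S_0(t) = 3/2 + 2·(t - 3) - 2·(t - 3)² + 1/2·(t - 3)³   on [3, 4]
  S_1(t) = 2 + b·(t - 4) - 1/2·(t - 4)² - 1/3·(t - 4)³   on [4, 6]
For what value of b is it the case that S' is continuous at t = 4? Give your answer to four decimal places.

-0.5000

S_0'(t) = 2 - 4·(t - 3) + 3/2·(t - 3)², so S_0'(4) = -1/2. On the right, S_1'(4) = b, so b = -1/2.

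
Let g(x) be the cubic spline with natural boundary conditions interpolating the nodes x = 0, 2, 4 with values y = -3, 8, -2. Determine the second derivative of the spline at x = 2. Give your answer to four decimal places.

-7.8750

Let M_i = g''(x_i). Step sizes h_i = 2, 2; slopes of the chords Δ_i = (y_(i+1) - y_i)/h_i = 11/2, -5.
  2·M_0 + 8·M_1 + 2·M_2 = 6(Δ_1 - Δ_0) = -63
Natural end conditions: M_0 = M_2 = 0.
Forward elimination and back-substitution give M_0 = 0, M_1 = -63/8, M_2 = 0.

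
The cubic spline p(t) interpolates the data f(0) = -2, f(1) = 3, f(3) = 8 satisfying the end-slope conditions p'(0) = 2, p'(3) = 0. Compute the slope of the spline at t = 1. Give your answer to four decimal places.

Write σ_i for p''(x_i). With h_i = 1, 2 and divided differences Δ_i = 5, 5/2, the continuity of p' gives the tridiagonal system
  1·σ_0 + 6·σ_1 + 2·σ_2 = 6(Δ_1 - Δ_0) = -15
Clamped end conditions give two more equations: 2h_0·σ_0 + h_0·σ_1 = 6(Δ_0 - p'(0)) = 18 and h_1·σ_1 + 2h_1·σ_2 = 6(p'(3) - Δ_1) = -15.
Solving the tridiagonal system: σ_0 = 65/6, σ_1 = -11/3, σ_2 = -23/12.
On [1, 3], p'(t) = b_1 + 2c_1·(t - 1) + 3d_1·(t - 1)² with b_1 = Δ_1 - h_1(2σ_1 + σ_2)/6 = 67/12, c_1 = σ_1/2 = -11/6, d_1 = (σ_2 - σ_1)/(6h_1) = 7/48. So p'(1) = 67/12.

5.5833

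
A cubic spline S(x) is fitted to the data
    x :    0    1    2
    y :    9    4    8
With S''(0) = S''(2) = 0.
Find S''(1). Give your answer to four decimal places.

13.5000

Let σ_i = S''(x_i). Step sizes h_i = 1, 1; slopes of the chords Δ_i = (y_(i+1) - y_i)/h_i = -5, 4.
  1·σ_0 + 4·σ_1 + 1·σ_2 = 6(Δ_1 - Δ_0) = 54
Natural end conditions: σ_0 = σ_2 = 0.
Forward elimination and back-substitution give σ_0 = 0, σ_1 = 27/2, σ_2 = 0.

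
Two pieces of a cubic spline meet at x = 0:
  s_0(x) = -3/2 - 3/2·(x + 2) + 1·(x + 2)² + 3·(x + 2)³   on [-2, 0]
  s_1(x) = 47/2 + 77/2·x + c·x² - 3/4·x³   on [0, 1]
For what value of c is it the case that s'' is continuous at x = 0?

19

s_0''(x) = 2 + 18·(x + 2), so s_0''(0) = 38. On the right, s_1''(0) = 2c, so c = 19.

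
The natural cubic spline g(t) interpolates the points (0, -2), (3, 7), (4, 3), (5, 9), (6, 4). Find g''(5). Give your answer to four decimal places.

Let M_i = g''(x_i). Step sizes h_i = 3, 1, 1, 1; slopes of the chords Δ_i = (y_(i+1) - y_i)/h_i = 3, -4, 6, -5.
  3·M_0 + 8·M_1 + 1·M_2 = 6(Δ_1 - Δ_0) = -42
  1·M_1 + 4·M_2 + 1·M_3 = 6(Δ_2 - Δ_1) = 60
  1·M_2 + 4·M_3 + 1·M_4 = 6(Δ_3 - Δ_2) = -66
Natural end conditions: M_0 = M_4 = 0.
Forward elimination and back-substitution give M_0 = 0, M_1 = -234/29, M_2 = 654/29, M_3 = -642/29, M_4 = 0.

-22.1379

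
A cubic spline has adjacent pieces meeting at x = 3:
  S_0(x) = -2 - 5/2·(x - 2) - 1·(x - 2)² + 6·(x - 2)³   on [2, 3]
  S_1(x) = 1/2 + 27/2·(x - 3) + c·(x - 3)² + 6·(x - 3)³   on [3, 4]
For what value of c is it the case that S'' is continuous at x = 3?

S_0''(x) = -2 + 36·(x - 2), so S_0''(3) = 34. On the right, S_1''(3) = 2c, so c = 17.

17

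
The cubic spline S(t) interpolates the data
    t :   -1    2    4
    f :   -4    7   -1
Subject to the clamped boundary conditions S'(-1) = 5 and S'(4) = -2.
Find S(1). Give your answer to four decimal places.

Let M_i = S''(x_i). Step sizes h_i = 3, 2; slopes of the chords Δ_i = (y_(i+1) - y_i)/h_i = 11/3, -4.
  3·M_0 + 10·M_1 + 2·M_2 = 6(Δ_1 - Δ_0) = -46
Clamped end conditions give two more equations: 2h_0·M_0 + h_0·M_1 = 6(Δ_0 - S'(-1)) = -8 and h_1·M_1 + 2h_1·M_2 = 6(S'(4) - Δ_1) = 12.
Forward elimination and back-substitution give M_0 = 28/15, M_1 = -32/5, M_2 = 31/5.
On [-1, 2], S(t) = -4 + 5·(t + 1) + 14/15·(t + 1)² - 62/135·(t + 1)³.
With (t + 1) = 2: S(1) = 818/135.

6.0593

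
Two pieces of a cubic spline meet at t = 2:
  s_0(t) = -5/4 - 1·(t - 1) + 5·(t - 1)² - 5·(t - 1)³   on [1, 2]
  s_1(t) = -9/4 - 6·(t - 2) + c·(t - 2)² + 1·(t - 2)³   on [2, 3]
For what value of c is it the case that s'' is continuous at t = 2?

-10

s_0''(t) = 10 - 30·(t - 1), so s_0''(2) = -20. On the right, s_1''(2) = 2c, so c = -10.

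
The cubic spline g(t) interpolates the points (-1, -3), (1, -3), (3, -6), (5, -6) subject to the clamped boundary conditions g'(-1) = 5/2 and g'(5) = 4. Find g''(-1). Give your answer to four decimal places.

-3.7000

Let m_i = g''(x_i). Step sizes h_i = 2, 2, 2; slopes of the chords Δ_i = (y_(i+1) - y_i)/h_i = 0, -3/2, 0.
  2·m_0 + 8·m_1 + 2·m_2 = 6(Δ_1 - Δ_0) = -9
  2·m_1 + 8·m_2 + 2·m_3 = 6(Δ_2 - Δ_1) = 9
Clamped end conditions give two more equations: 2h_0·m_0 + h_0·m_1 = 6(Δ_0 - g'(-1)) = -15 and h_2·m_2 + 2h_2·m_3 = 6(g'(5) - Δ_2) = 24.
Forward elimination and back-substitution give m_0 = -37/10, m_1 = -1/10, m_2 = -2/5, m_3 = 31/5.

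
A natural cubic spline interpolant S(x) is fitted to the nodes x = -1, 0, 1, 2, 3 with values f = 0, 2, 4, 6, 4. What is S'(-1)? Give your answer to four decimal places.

Let m_i = S''(x_i). Step sizes h_i = 1, 1, 1, 1; slopes of the chords Δ_i = (y_(i+1) - y_i)/h_i = 2, 2, 2, -2.
  1·m_0 + 4·m_1 + 1·m_2 = 6(Δ_1 - Δ_0) = 0
  1·m_1 + 4·m_2 + 1·m_3 = 6(Δ_2 - Δ_1) = 0
  1·m_2 + 4·m_3 + 1·m_4 = 6(Δ_3 - Δ_2) = -24
Natural end conditions: m_0 = m_4 = 0.
Hence m_0 = 0, m_1 = -3/7, m_2 = 12/7, m_3 = -45/7, m_4 = 0.
On [-1, 0], S'(x) = b_0 + 2c_0·(x + 1) + 3d_0·(x + 1)² with b_0 = Δ_0 - h_0(2m_0 + m_1)/6 = 29/14, c_0 = m_0/2 = 0, d_0 = (m_1 - m_0)/(6h_0) = -1/14. So S'(-1) = 29/14.

2.0714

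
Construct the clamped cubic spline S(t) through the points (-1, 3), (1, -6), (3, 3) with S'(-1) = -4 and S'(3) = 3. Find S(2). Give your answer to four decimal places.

Let σ_i = S''(x_i). Step sizes h_i = 2, 2; slopes of the chords Δ_i = (y_(i+1) - y_i)/h_i = -9/2, 9/2.
  2·σ_0 + 8·σ_1 + 2·σ_2 = 6(Δ_1 - Δ_0) = 54
Clamped end conditions give two more equations: 2h_0·σ_0 + h_0·σ_1 = 6(Δ_0 - S'(-1)) = -3 and h_1·σ_1 + 2h_1·σ_2 = 6(S'(3) - Δ_1) = -9.
Forward elimination and back-substitution give σ_0 = -23/4, σ_1 = 10, σ_2 = -29/4.
On [1, 3], S(t) = -6 + 1/4·(t - 1) + 5·(t - 1)² - 23/16·(t - 1)³.
With (t - 1) = 1: S(2) = -35/16.

-2.1875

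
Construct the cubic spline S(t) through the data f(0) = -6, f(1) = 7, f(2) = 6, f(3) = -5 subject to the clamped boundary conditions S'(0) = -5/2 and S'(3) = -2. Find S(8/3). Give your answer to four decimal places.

-2.7136

Let m_i = S''(x_i). Step sizes h_i = 1, 1, 1; slopes of the chords Δ_i = (y_(i+1) - y_i)/h_i = 13, -1, -11.
  1·m_0 + 4·m_1 + 1·m_2 = 6(Δ_1 - Δ_0) = -84
  1·m_1 + 4·m_2 + 1·m_3 = 6(Δ_2 - Δ_1) = -60
Clamped end conditions give two more equations: 2h_0·m_0 + h_0·m_1 = 6(Δ_0 - S'(0)) = 93 and h_2·m_2 + 2h_2·m_3 = 6(S'(3) - Δ_2) = 54.
Solving the tridiagonal system: m_0 = 944/15, m_1 = -493/15, m_2 = -232/15, m_3 = 521/15.
On [2, 3], S(t) = 6 - 349/30·(t - 2) - 116/15·(t - 2)² + 251/30·(t - 2)³.
With (t - 2) = 2/3: S(8/3) = -1099/405.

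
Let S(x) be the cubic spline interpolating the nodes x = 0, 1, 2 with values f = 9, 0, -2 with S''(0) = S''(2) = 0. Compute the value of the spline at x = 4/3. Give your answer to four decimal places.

-1.3148

Write m_i for S''(x_i). With h_i = 1, 1 and divided differences Δ_i = -9, -2, the continuity of S' gives the tridiagonal system
  1·m_0 + 4·m_1 + 1·m_2 = 6(Δ_1 - Δ_0) = 42
Natural end conditions: m_0 = m_2 = 0.
Solving: m_0 = 0, m_1 = 21/2, m_2 = 0.
On [1, 2], S(x) = 0 - 11/2·(x - 1) + 21/4·(x - 1)² - 7/4·(x - 1)³.
With (x - 1) = 1/3: S(4/3) = -71/54.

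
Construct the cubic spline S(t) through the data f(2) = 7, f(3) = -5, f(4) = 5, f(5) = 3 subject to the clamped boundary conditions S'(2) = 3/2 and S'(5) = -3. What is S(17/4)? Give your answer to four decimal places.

5.9109

With M_i denoting the second derivative at x_i, h_i = 1, 1, 1, and Δ_i = (y_(i+1) − y_i)/h_i = -12, 10, -2:
  1·M_0 + 4·M_1 + 1·M_2 = 6(Δ_1 - Δ_0) = 132
  1·M_1 + 4·M_2 + 1·M_3 = 6(Δ_2 - Δ_1) = -72
Clamped end conditions give two more equations: 2h_0·M_0 + h_0·M_1 = 6(Δ_0 - S'(2)) = -81 and h_2·M_2 + 2h_2·M_3 = 6(S'(5) - Δ_2) = -6.
Solving the tridiagonal system: M_0 = -352/5, M_1 = 299/5, M_2 = -184/5, M_3 = 77/5.
On [4, 5], S(t) = 5 + 77/10·(t - 4) - 92/5·(t - 4)² + 87/10·(t - 4)³.
With (t - 4) = 1/4: S(17/4) = 3783/640.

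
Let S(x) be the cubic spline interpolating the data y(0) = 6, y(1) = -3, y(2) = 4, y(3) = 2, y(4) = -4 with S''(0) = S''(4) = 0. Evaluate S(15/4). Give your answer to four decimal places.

Write σ_i for S''(x_i). With h_i = 1, 1, 1, 1 and divided differences Δ_i = -9, 7, -2, -6, the continuity of S' gives the tridiagonal system
  1·σ_0 + 4·σ_1 + 1·σ_2 = 6(Δ_1 - Δ_0) = 96
  1·σ_1 + 4·σ_2 + 1·σ_3 = 6(Δ_2 - Δ_1) = -54
  1·σ_2 + 4·σ_3 + 1·σ_4 = 6(Δ_3 - Δ_2) = -24
Natural end conditions: σ_0 = σ_4 = 0.
Solving the tridiagonal system: σ_0 = 0, σ_1 = 204/7, σ_2 = -144/7, σ_3 = -6/7, σ_4 = 0.
On [3, 4], S(x) = 2 - 40/7·(x - 3) - 3/7·(x - 3)² + 1/7·(x - 3)³.
With (x - 3) = 3/4: S(15/4) = -1105/448.

-2.4665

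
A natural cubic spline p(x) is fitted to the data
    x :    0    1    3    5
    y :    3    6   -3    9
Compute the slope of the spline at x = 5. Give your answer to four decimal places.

Write σ_i for p''(x_i). With h_i = 1, 2, 2 and divided differences Δ_i = 3, -9/2, 6, the continuity of p' gives the tridiagonal system
  1·σ_0 + 6·σ_1 + 2·σ_2 = 6(Δ_1 - Δ_0) = -45
  2·σ_1 + 8·σ_2 + 2·σ_3 = 6(Δ_2 - Δ_1) = 63
Natural end conditions: σ_0 = σ_3 = 0.
Forward elimination and back-substitution give σ_0 = 0, σ_1 = -243/22, σ_2 = 117/11, σ_3 = 0.
On [3, 5], p'(x) = b_2 + 2c_2·(x - 3) + 3d_2·(x - 3)² with b_2 = Δ_2 - h_2(2σ_2 + σ_3)/6 = -12/11, c_2 = σ_2/2 = 117/22, d_2 = (σ_3 - σ_2)/(6h_2) = -39/44. So p'(5) = 105/11.

9.5455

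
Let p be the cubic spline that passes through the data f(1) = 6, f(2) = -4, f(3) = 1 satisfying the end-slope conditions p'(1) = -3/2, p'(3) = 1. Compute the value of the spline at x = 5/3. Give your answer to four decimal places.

Put M_i = p'' at the i-th knot. Here h = (1, 1) and Δ = (-10, 5), so the interior equations h_(i-1)·M_(i-1) + 2(h_(i-1)+h_i)·M_i + h_i·M_(i+1) = 6(Δ_i − Δ_(i-1)) read
  1·M_0 + 4·M_1 + 1·M_2 = 6(Δ_1 - Δ_0) = 90
Clamped end conditions give two more equations: 2h_0·M_0 + h_0·M_1 = 6(Δ_0 - p'(1)) = -51 and h_1·M_1 + 2h_1·M_2 = 6(p'(3) - Δ_1) = -24.
Solving the tridiagonal system: M_0 = -187/4, M_1 = 85/2, M_2 = -133/4.
On [1, 2], p(x) = 6 - 3/2·(x - 1) - 187/8·(x - 1)² + 119/8·(x - 1)³.
With (x - 1) = 2/3: p(5/3) = -53/54.

-0.9815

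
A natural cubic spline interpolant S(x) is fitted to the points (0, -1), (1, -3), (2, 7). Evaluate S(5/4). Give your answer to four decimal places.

With σ_i denoting the second derivative at x_i, h_i = 1, 1, and Δ_i = (y_(i+1) − y_i)/h_i = -2, 10:
  1·σ_0 + 4·σ_1 + 1·σ_2 = 6(Δ_1 - Δ_0) = 72
Natural end conditions: σ_0 = σ_2 = 0.
Solving: σ_0 = 0, σ_1 = 18, σ_2 = 0.
On [1, 2], S(x) = -3 + 4·(x - 1) + 9·(x - 1)² - 3·(x - 1)³.
With (x - 1) = 1/4: S(5/4) = -95/64.

-1.4844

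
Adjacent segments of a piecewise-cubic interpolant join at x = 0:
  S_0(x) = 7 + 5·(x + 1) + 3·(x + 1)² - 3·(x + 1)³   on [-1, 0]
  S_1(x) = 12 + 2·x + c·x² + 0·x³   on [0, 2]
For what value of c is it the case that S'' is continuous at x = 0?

-6

S_0''(x) = 6 - 18·(x + 1), so S_0''(0) = -12. On the right, S_1''(0) = 2c, so c = -6.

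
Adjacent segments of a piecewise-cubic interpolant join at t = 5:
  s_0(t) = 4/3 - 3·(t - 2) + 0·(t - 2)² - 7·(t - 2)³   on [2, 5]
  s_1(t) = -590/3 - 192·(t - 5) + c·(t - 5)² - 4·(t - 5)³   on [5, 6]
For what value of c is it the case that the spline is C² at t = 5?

s_0''(t) = 0 - 42·(t - 2), so s_0''(5) = -126. On the right, s_1''(5) = 2c, so c = -63.

-63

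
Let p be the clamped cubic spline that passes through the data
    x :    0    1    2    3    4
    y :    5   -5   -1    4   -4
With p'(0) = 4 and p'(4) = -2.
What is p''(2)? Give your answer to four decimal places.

-0.7500

With σ_i denoting the second derivative at x_i, h_i = 1, 1, 1, 1, and Δ_i = (y_(i+1) − y_i)/h_i = -10, 4, 5, -8:
  1·σ_0 + 4·σ_1 + 1·σ_2 = 6(Δ_1 - Δ_0) = 84
  1·σ_1 + 4·σ_2 + 1·σ_3 = 6(Δ_2 - Δ_1) = 6
  1·σ_2 + 4·σ_3 + 1·σ_4 = 6(Δ_3 - Δ_2) = -78
Clamped end conditions give two more equations: 2h_0·σ_0 + h_0·σ_1 = 6(Δ_0 - p'(0)) = -84 and h_3·σ_3 + 2h_3·σ_4 = 6(p'(4) - Δ_3) = 36.
Solving the tridiagonal system: σ_0 = -1683/28, σ_1 = 507/14, σ_2 = -3/4, σ_3 = -381/14, σ_4 = 885/28.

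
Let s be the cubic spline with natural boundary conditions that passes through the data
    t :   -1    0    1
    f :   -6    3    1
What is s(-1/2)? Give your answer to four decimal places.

-0.4688

Put M_i = s'' at the i-th knot. Here h = (1, 1) and Δ = (9, -2), so the interior equations h_(i-1)·M_(i-1) + 2(h_(i-1)+h_i)·M_i + h_i·M_(i+1) = 6(Δ_i − Δ_(i-1)) read
  1·M_0 + 4·M_1 + 1·M_2 = 6(Δ_1 - Δ_0) = -66
Natural end conditions: M_0 = M_2 = 0.
Forward elimination and back-substitution give M_0 = 0, M_1 = -33/2, M_2 = 0.
On [-1, 0], s(t) = -6 + 47/4·(t + 1) + 0·(t + 1)² - 11/4·(t + 1)³.
With (t + 1) = 1/2: s(-1/2) = -15/32.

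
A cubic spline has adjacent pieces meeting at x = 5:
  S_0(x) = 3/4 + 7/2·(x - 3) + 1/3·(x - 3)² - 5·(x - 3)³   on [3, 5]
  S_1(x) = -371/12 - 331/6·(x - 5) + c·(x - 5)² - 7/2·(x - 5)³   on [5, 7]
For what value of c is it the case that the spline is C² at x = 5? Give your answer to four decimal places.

S_0''(x) = 2/3 - 30·(x - 3), so S_0''(5) = -178/3. On the right, S_1''(5) = 2c, so c = -89/3.

-29.6667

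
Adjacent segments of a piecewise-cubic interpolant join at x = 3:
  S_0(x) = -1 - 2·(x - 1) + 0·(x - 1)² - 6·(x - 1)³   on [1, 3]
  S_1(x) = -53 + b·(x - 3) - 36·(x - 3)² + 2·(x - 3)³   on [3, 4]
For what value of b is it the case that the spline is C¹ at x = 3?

-74

S_0'(x) = -2 + 0·(x - 1) - 18·(x - 1)², so S_0'(3) = -74. On the right, S_1'(3) = b, so b = -74.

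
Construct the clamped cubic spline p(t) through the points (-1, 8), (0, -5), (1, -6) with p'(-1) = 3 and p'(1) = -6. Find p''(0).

Let M_i = p''(x_i). Step sizes h_i = 1, 1; slopes of the chords Δ_i = (y_(i+1) - y_i)/h_i = -13, -1.
  1·M_0 + 4·M_1 + 1·M_2 = 6(Δ_1 - Δ_0) = 72
Clamped end conditions give two more equations: 2h_0·M_0 + h_0·M_1 = 6(Δ_0 - p'(-1)) = -96 and h_1·M_1 + 2h_1·M_2 = 6(p'(1) - Δ_1) = -30.
Hence M_0 = -141/2, M_1 = 45, M_2 = -75/2.

45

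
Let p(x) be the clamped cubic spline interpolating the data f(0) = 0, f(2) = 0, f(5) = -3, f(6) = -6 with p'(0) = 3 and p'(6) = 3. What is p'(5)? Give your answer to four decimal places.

Put M_i = p'' at the i-th knot. Here h = (2, 3, 1) and Δ = (0, -1, -3), so the interior equations h_(i-1)·M_(i-1) + 2(h_(i-1)+h_i)·M_i + h_i·M_(i+1) = 6(Δ_i − Δ_(i-1)) read
  2·M_0 + 10·M_1 + 3·M_2 = 6(Δ_1 - Δ_0) = -6
  3·M_1 + 8·M_2 + 1·M_3 = 6(Δ_2 - Δ_1) = -12
Clamped end conditions give two more equations: 2h_0·M_0 + h_0·M_1 = 6(Δ_0 - p'(0)) = -18 and h_2·M_2 + 2h_2·M_3 = 6(p'(6) - Δ_2) = 36.
Solving: M_0 = -71/13, M_1 = 25/13, M_2 = -62/13, M_3 = 265/13.
On [5, 6], p'(x) = b_2 + 2c_2·(x - 5) + 3d_2·(x - 5)² with b_2 = Δ_2 - h_2(2M_2 + M_3)/6 = -125/26, c_2 = M_2/2 = -31/13, d_2 = (M_3 - M_2)/(6h_2) = 109/26. So p'(5) = -125/26.

-4.8077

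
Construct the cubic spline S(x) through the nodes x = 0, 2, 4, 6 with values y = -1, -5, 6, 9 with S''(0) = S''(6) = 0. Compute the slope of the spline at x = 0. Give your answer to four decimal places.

-4.2667

Put M_i = S'' at the i-th knot. Here h = (2, 2, 2) and Δ = (-2, 11/2, 3/2), so the interior equations h_(i-1)·M_(i-1) + 2(h_(i-1)+h_i)·M_i + h_i·M_(i+1) = 6(Δ_i − Δ_(i-1)) read
  2·M_0 + 8·M_1 + 2·M_2 = 6(Δ_1 - Δ_0) = 45
  2·M_1 + 8·M_2 + 2·M_3 = 6(Δ_2 - Δ_1) = -24
Natural end conditions: M_0 = M_3 = 0.
Hence M_0 = 0, M_1 = 34/5, M_2 = -47/10, M_3 = 0.
On [0, 2], S'(x) = b_0 + 2c_0·x + 3d_0·x² with b_0 = Δ_0 - h_0(2M_0 + M_1)/6 = -64/15, c_0 = M_0/2 = 0, d_0 = (M_1 - M_0)/(6h_0) = 17/30. So S'(0) = -64/15.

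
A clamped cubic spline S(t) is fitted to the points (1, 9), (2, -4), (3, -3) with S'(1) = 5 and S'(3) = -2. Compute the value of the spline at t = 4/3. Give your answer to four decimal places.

7.0926

With m_i denoting the second derivative at x_i, h_i = 1, 1, and Δ_i = (y_(i+1) − y_i)/h_i = -13, 1:
  1·m_0 + 4·m_1 + 1·m_2 = 6(Δ_1 - Δ_0) = 84
Clamped end conditions give two more equations: 2h_0·m_0 + h_0·m_1 = 6(Δ_0 - S'(1)) = -108 and h_1·m_1 + 2h_1·m_2 = 6(S'(3) - Δ_1) = -18.
Solving: m_0 = -157/2, m_1 = 49, m_2 = -67/2.
On [1, 2], S(t) = 9 + 5·(t - 1) - 157/4·(t - 1)² + 85/4·(t - 1)³.
With (t - 1) = 1/3: S(4/3) = 383/54.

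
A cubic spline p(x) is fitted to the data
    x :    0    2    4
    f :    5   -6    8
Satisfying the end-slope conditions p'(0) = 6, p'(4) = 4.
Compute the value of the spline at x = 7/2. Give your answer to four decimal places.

4.5586

Let σ_i = p''(x_i). Step sizes h_i = 2, 2; slopes of the chords Δ_i = (y_(i+1) - y_i)/h_i = -11/2, 7.
  2·σ_0 + 8·σ_1 + 2·σ_2 = 6(Δ_1 - Δ_0) = 75
Clamped end conditions give two more equations: 2h_0·σ_0 + h_0·σ_1 = 6(Δ_0 - p'(0)) = -69 and h_1·σ_1 + 2h_1·σ_2 = 6(p'(4) - Δ_1) = -18.
Solving the tridiagonal system: σ_0 = -217/8, σ_1 = 79/4, σ_2 = -115/8.
On [2, 4], p(x) = -6 - 11/8·(x - 2) + 79/8·(x - 2)² - 91/32·(x - 2)³.
With (x - 2) = 3/2: p(7/2) = 1167/256.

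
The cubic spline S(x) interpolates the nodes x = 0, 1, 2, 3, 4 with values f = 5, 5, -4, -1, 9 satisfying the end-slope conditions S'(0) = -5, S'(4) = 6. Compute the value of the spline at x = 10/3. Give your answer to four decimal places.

2.5899

Write M_i for S''(x_i). With h_i = 1, 1, 1, 1 and divided differences Δ_i = 0, -9, 3, 10, the continuity of S' gives the tridiagonal system
  1·M_0 + 4·M_1 + 1·M_2 = 6(Δ_1 - Δ_0) = -54
  1·M_1 + 4·M_2 + 1·M_3 = 6(Δ_2 - Δ_1) = 72
  1·M_2 + 4·M_3 + 1·M_4 = 6(Δ_3 - Δ_2) = 42
Clamped end conditions give two more equations: 2h_0·M_0 + h_0·M_1 = 6(Δ_0 - S'(0)) = 30 and h_3·M_3 + 2h_3·M_4 = 6(S'(4) - Δ_3) = -24.
Solving the tridiagonal system: M_0 = 785/28, M_1 = -365/14, M_2 = 89/4, M_3 = 127/14, M_4 = -463/28.
On [3, 4], S(x) = -1 + 545/56·(x - 3) + 127/28·(x - 3)² - 239/56·(x - 3)³.
With (x - 3) = 1/3: S(10/3) = 979/378.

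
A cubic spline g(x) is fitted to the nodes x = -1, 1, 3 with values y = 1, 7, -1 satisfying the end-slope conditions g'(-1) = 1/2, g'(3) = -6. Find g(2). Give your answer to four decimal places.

4.6563

Write m_i for g''(x_i). With h_i = 2, 2 and divided differences Δ_i = 3, -4, the continuity of g' gives the tridiagonal system
  2·m_0 + 8·m_1 + 2·m_2 = 6(Δ_1 - Δ_0) = -42
Clamped end conditions give two more equations: 2h_0·m_0 + h_0·m_1 = 6(Δ_0 - g'(-1)) = 15 and h_1·m_1 + 2h_1·m_2 = 6(g'(3) - Δ_1) = -12.
Solving: m_0 = 59/8, m_1 = -29/4, m_2 = 5/8.
On [1, 3], g(x) = 7 + 5/8·(x - 1) - 29/8·(x - 1)² + 21/32·(x - 1)³.
With (x - 1) = 1: g(2) = 149/32.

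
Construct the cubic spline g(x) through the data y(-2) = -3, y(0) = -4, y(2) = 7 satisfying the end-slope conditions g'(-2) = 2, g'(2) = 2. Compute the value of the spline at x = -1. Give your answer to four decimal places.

Write σ_i for g''(x_i). With h_i = 2, 2 and divided differences Δ_i = -1/2, 11/2, the continuity of g' gives the tridiagonal system
  2·σ_0 + 8·σ_1 + 2·σ_2 = 6(Δ_1 - Δ_0) = 36
Clamped end conditions give two more equations: 2h_0·σ_0 + h_0·σ_1 = 6(Δ_0 - g'(-2)) = -15 and h_1·σ_1 + 2h_1·σ_2 = 6(g'(2) - Δ_1) = -21.
Solving: σ_0 = -33/4, σ_1 = 9, σ_2 = -39/4.
On [-2, 0], g(x) = -3 + 2·(x + 2) - 33/8·(x + 2)² + 23/16·(x + 2)³.
With (x + 2) = 1: g(-1) = -59/16.

-3.6875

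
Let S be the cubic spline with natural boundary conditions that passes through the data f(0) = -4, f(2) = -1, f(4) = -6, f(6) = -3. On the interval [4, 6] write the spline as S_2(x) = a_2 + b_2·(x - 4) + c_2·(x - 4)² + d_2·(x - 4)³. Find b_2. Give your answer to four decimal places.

-1.1667

Let σ_i = S''(x_i). Step sizes h_i = 2, 2, 2; slopes of the chords Δ_i = (y_(i+1) - y_i)/h_i = 3/2, -5/2, 3/2.
  2·σ_0 + 8·σ_1 + 2·σ_2 = 6(Δ_1 - Δ_0) = -24
  2·σ_1 + 8·σ_2 + 2·σ_3 = 6(Δ_2 - Δ_1) = 24
Natural end conditions: σ_0 = σ_3 = 0.
Hence σ_0 = 0, σ_1 = -4, σ_2 = 4, σ_3 = 0.
On [4, 6], with S_2(x) = a_2 + b_2·(x - 4) + c_2·(x - 4)² + d_2·(x - 4)³: c_2 = σ_2/2 = 2, d_2 = (σ_3 - σ_2)/(6h_2) = -1/3, b_2 = Δ_2 - h_2(2σ_2 + σ_3)/6 = -7/6.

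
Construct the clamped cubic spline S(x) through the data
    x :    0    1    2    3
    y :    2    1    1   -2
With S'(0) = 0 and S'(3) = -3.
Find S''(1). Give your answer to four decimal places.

Put M_i = S'' at the i-th knot. Here h = (1, 1, 1) and Δ = (-1, 0, -3), so the interior equations h_(i-1)·M_(i-1) + 2(h_(i-1)+h_i)·M_i + h_i·M_(i+1) = 6(Δ_i − Δ_(i-1)) read
  1·M_0 + 4·M_1 + 1·M_2 = 6(Δ_1 - Δ_0) = 6
  1·M_1 + 4·M_2 + 1·M_3 = 6(Δ_2 - Δ_1) = -18
Clamped end conditions give two more equations: 2h_0·M_0 + h_0·M_1 = 6(Δ_0 - S'(0)) = -6 and h_2·M_2 + 2h_2·M_3 = 6(S'(3) - Δ_2) = 0.
Hence M_0 = -26/5, M_1 = 22/5, M_2 = -32/5, M_3 = 16/5.

4.4000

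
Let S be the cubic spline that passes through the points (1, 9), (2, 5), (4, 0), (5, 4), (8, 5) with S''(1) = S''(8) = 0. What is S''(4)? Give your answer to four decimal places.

7.4400

With m_i denoting the second derivative at x_i, h_i = 1, 2, 1, 3, and Δ_i = (y_(i+1) − y_i)/h_i = -4, -5/2, 4, 1/3:
  1·m_0 + 6·m_1 + 2·m_2 = 6(Δ_1 - Δ_0) = 9
  2·m_1 + 6·m_2 + 1·m_3 = 6(Δ_2 - Δ_1) = 39
  1·m_2 + 8·m_3 + 3·m_4 = 6(Δ_3 - Δ_2) = -22
Natural end conditions: m_0 = m_4 = 0.
Solving: m_0 = 0, m_1 = -49/50, m_2 = 186/25, m_3 = -92/25, m_4 = 0.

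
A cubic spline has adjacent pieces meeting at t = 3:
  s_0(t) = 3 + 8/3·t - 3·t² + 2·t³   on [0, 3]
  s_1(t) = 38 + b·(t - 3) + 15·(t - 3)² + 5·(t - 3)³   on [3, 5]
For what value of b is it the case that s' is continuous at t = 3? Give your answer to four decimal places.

s_0'(t) = 8/3 - 6·t + 6·t², so s_0'(3) = 116/3. On the right, s_1'(3) = b, so b = 116/3.

38.6667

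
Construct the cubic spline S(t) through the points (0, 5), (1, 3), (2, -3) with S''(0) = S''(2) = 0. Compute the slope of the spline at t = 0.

-1

With σ_i denoting the second derivative at x_i, h_i = 1, 1, and Δ_i = (y_(i+1) − y_i)/h_i = -2, -6:
  1·σ_0 + 4·σ_1 + 1·σ_2 = 6(Δ_1 - Δ_0) = -24
Natural end conditions: σ_0 = σ_2 = 0.
Solving the tridiagonal system: σ_0 = 0, σ_1 = -6, σ_2 = 0.
On [0, 1], S'(t) = b_0 + 2c_0·t + 3d_0·t² with b_0 = Δ_0 - h_0(2σ_0 + σ_1)/6 = -1, c_0 = σ_0/2 = 0, d_0 = (σ_1 - σ_0)/(6h_0) = -1. So S'(0) = -1.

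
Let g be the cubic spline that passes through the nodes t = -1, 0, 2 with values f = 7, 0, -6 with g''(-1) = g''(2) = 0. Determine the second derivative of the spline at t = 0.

4

Let m_i = g''(x_i). Step sizes h_i = 1, 2; slopes of the chords Δ_i = (y_(i+1) - y_i)/h_i = -7, -3.
  1·m_0 + 6·m_1 + 2·m_2 = 6(Δ_1 - Δ_0) = 24
Natural end conditions: m_0 = m_2 = 0.
Solving the tridiagonal system: m_0 = 0, m_1 = 4, m_2 = 0.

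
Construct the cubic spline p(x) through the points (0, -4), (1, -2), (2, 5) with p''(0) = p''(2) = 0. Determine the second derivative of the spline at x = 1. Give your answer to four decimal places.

7.5000

Put M_i = p'' at the i-th knot. Here h = (1, 1) and Δ = (2, 7), so the interior equations h_(i-1)·M_(i-1) + 2(h_(i-1)+h_i)·M_i + h_i·M_(i+1) = 6(Δ_i − Δ_(i-1)) read
  1·M_0 + 4·M_1 + 1·M_2 = 6(Δ_1 - Δ_0) = 30
Natural end conditions: M_0 = M_2 = 0.
Hence M_0 = 0, M_1 = 15/2, M_2 = 0.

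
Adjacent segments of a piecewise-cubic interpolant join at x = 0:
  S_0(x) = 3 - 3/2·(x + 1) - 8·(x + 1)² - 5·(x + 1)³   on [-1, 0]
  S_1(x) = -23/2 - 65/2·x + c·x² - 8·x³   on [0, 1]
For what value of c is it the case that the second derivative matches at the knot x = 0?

-23

S_0''(x) = -16 - 30·(x + 1), so S_0''(0) = -46. On the right, S_1''(0) = 2c, so c = -23.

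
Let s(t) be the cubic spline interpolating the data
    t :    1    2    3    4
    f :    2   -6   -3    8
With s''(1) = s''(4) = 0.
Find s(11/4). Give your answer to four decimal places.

Let M_i = s''(x_i). Step sizes h_i = 1, 1, 1; slopes of the chords Δ_i = (y_(i+1) - y_i)/h_i = -8, 3, 11.
  1·M_0 + 4·M_1 + 1·M_2 = 6(Δ_1 - Δ_0) = 66
  1·M_1 + 4·M_2 + 1·M_3 = 6(Δ_2 - Δ_1) = 48
Natural end conditions: M_0 = M_3 = 0.
Solving the tridiagonal system: M_0 = 0, M_1 = 72/5, M_2 = 42/5, M_3 = 0.
On [2, 3], s(t) = -6 - 16/5·(t - 2) + 36/5·(t - 2)² - 1·(t - 2)³.
With (t - 2) = 3/4: s(11/4) = -1527/320.

-4.7719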